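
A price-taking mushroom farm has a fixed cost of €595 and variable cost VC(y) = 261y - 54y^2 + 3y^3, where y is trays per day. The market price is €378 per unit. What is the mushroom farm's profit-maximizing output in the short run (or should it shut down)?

Variable cost is VC = 261y - 54y^2 + 3y^3, so AVC = VC/y = 261 - 54y + 3y^2 and MC = dTC/dy = 261 - 108y + 9y^2.
The AVC parabola has its vertex at y = 54/6 = 9, where AVC = 261 - 54·9 + 3·9^2 = €18.
Because €378 ≥ €18, revenue can cover variable cost; the firm operates.
P = MC gives -117 - 108y + 9y^2 = 0, with roots -1 and 13. Take the larger (rising MC): y* = 13.
Check: AVC at y = 13 is €66 ≤ P, so revenue covers variable cost.
Profit = P·y − TC = 378·13 − 1453 = €3461.

Produce at y = 13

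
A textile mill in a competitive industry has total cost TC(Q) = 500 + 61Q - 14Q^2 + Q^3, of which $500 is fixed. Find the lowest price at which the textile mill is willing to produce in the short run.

$12 per unit

The shutdown price is the minimum of AVC. VC = 61Q - 14Q^2 + Q^3, so AVC = 61 - 14Q + Q^2.
At the minimum of AVC, MC = AVC. MC = 61 - 28Q + 3Q^2; setting MC = AVC gives 2Q^2 - 14Q = 0, so Q = 7. min AVC = 12.
So the shutdown price is $12.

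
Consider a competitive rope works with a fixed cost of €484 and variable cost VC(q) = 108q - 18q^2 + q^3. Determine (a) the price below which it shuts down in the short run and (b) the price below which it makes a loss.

Shutdown price = €27; break-even price = €75

AVC = 108 - 18q + q^2; minimized at q = 9, giving min AVC = €27. That is the shutdown price.
ATC = 484/q + 108 - 18q + q^2. Setting dATC/dq = −484/q^2 − 18 + 2q = 0 gives q = 11 (since 2·11^3 − 18·11^2 = 484).
min ATC = 484/11 + 108 − 18·11 + 11^2 = €75. That is the break-even price.
For €27 ≤ P < €75 the firm produces at a loss; below €27 it shuts down.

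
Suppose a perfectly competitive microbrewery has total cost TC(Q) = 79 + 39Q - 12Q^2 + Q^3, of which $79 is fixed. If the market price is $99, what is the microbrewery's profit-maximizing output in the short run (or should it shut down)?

From TC, MC = TC'(Q) = 39 - 24Q + 3Q^2 and AVC = VC/Q = 39 - 12Q + Q^2.
The AVC parabola has its vertex at Q = 12/2 = 6, where AVC = 39 - 12·6 + 6^2 = $3.
Because $99 ≥ $3, revenue can cover variable cost; the firm operates.
Solving P = MC: -60 - 24Q + 3Q^2 = 0 ⇒ Q = -2 or 10. On the upward-sloping branch, Q* = 10.
Check: AVC at Q = 10 is $19 ≤ P, so revenue covers variable cost.
Profit = P·Q − TC = 99·10 − 269 = $721.

Produce at Q = 10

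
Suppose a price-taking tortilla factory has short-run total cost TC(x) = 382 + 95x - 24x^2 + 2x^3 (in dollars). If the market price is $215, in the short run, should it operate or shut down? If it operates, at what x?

Produce at x = 10

Strip out fixed cost: VC = 95x - 24x^2 + 2x^3. Then AVC = 95 - 24x + 2x^2 and MC = 95 - 48x + 6x^2.
AVC hits its minimum where MC = AVC, at x = 6, giving min AVC = 95 - 24·6 + 2·6^2 = $23.
Since P = $215 ≥ min AVC = $23, price covers variable cost and the firm should produce.
Set P = MC: 215 = 95 - 48x + 6x^2 → -120 - 48x + 6x^2 = 0. The roots are x = -2 and x = 10; the profit-maximizing output is on the rising part of MC, so x* = 10.
Check: AVC at x = 10 is $55 ≤ P, so revenue covers variable cost.
Profit = P·x − TC = 215·10 − 932 = $1218.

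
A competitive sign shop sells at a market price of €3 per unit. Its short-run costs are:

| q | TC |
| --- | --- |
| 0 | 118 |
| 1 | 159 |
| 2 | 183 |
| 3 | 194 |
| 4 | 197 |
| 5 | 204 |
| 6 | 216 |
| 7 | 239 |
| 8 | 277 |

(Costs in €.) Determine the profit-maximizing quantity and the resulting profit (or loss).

Profit at each row (π = 3q − TC): q=0: -118; q=1: -156; q=2: -177; q=3: -185; q=4: -185; q=5: -189; q=6: -198; q=7: -218; q=8: -253.
Profit is highest at q = 0. Equivalently, the lowest AVC in the table is 98/6 ≈ €16.33 at q = 6, and P = €3 falls below it — price never covers variable cost, so the firm shuts down and loses only its fixed cost.

q = 0 (shut down); profit = -€118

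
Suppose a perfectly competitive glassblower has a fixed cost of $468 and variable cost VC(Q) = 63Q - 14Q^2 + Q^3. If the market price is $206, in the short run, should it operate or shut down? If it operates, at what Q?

Produce at Q = 13

Variable cost is VC = 63Q - 14Q^2 + Q^3, so AVC = VC/Q = 63 - 14Q + Q^2 and MC = dTC/dQ = 63 - 28Q + 3Q^2.
AVC is minimized where dAVC/dQ = -14 + 2Q = 0, at Q = 7; min AVC = 63 - 14·7 + 7^2 = $14.
Since P = $206 ≥ min AVC = $14, price covers variable cost and the firm should produce.
Solving P = MC: -143 - 28Q + 3Q^2 = 0 ⇒ Q = -11/3 or 13. On the upward-sloping branch, Q* = 13.
Check: AVC at Q = 13 is $50 ≤ P, so revenue covers variable cost.
Profit = P·Q − TC = 206·13 − 1118 = $1560.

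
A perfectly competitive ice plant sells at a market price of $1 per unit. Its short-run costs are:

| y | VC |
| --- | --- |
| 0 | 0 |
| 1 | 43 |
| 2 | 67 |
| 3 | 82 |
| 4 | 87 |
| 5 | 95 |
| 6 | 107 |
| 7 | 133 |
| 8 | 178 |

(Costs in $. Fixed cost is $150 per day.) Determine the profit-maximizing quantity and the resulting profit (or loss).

Tabulate TR − TC: y=0: -150; y=1: -192; y=2: -215; y=3: -229; y=4: -233; y=5: -240; y=6: -251; y=7: -276; y=8: -320.
Profit is highest at y = 0. Equivalently, the lowest AVC in the table is 107/6 ≈ $17.83 at y = 6, and P = $1 falls below it — price never covers variable cost, so the firm shuts down and loses only its fixed cost.

y = 0 (shut down); profit = -$150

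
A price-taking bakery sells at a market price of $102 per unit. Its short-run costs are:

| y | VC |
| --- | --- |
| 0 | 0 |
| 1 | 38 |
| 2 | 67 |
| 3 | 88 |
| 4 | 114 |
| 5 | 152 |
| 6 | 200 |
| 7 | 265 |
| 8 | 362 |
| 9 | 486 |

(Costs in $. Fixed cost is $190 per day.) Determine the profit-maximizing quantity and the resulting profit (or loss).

y = 8; profit = $264

Profit at each row (π = 102y − TC): y=0: -190; y=1: -126; y=2: -53; y=3: 28; y=4: 104; y=5: 168; y=6: 222; y=7: 259; y=8: 264; y=9: 242.
Profit is maximized at y = 8. AVC there is 362/8 = $45.25 ≤ P, so producing beats shutting down (which would give -$190).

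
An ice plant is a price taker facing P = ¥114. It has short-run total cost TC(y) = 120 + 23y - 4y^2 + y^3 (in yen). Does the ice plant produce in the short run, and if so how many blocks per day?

Produce at y = 7

Strip out fixed cost: VC = 23y - 4y^2 + y^3. Then AVC = 23 - 4y + y^2 and MC = 23 - 8y + 3y^2.
The AVC parabola has its vertex at y = 4/2 = 2, where AVC = 23 - 4·2 + 2^2 = ¥19.
Because ¥114 ≥ ¥19, revenue can cover variable cost; the firm operates.
P = MC gives -91 - 8y + 3y^2 = 0, with roots -13/3 and 7. Take the larger (rising MC): y* = 7.
Check: AVC at y = 7 is ¥44 ≤ P, so revenue covers variable cost.
Profit = P·y − TC = 114·7 − 428 = ¥370.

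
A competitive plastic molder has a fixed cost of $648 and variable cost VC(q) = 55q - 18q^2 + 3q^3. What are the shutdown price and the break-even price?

Shutdown price = $28; break-even price = $163

AVC = 55 - 18q + 3q^2; minimized at q = 3, giving min AVC = $28. That is the shutdown price.
ATC = 648/q + 55 - 18q + 3q^2. Setting dATC/dq = −648/q^2 − 18 + 6q = 0 gives q = 6 (since 6·6^3 − 18·6^2 = 648).
min ATC = 648/6 + 55 − 18·6 + 3·6^2 = $163. That is the break-even price.
Between these two prices the firm operates at a loss; above $163 it earns a profit.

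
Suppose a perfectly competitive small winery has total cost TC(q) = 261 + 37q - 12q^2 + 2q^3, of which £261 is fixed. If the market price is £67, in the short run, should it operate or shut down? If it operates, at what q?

Strip out fixed cost: VC = 37q - 12q^2 + 2q^3. Then AVC = 37 - 12q + 2q^2 and MC = 37 - 24q + 6q^2.
AVC hits its minimum where MC = AVC, at q = 3, giving min AVC = 37 - 12·3 + 2·3^2 = £19.
Since P = £67 ≥ min AVC = £19, price covers variable cost and the firm should produce.
Set P = MC: 67 = 37 - 24q + 6q^2 → -30 - 24q + 6q^2 = 0. The roots are q = -1 and q = 5; the profit-maximizing output is on the rising part of MC, so q* = 5.
Check: AVC at q = 5 is £27 ≤ P, so revenue covers variable cost.
Profit = P·q − TC = 67·5 − 396 = -£61, a loss, but smaller than the £261 fixed cost the firm would lose by shutting down.

Produce at q = 5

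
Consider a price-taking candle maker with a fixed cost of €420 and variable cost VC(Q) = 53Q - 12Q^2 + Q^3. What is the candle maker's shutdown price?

The shutdown price is the minimum of AVC. VC = 53Q - 12Q^2 + Q^3, so AVC = 53 - 12Q + Q^2.
dAVC/dQ = -12 + 2Q = 0 gives Q = 6. min AVC = 53 - 12·6 + 6^2 = 17.
The firm shuts down for any P below €17.

€17 per unit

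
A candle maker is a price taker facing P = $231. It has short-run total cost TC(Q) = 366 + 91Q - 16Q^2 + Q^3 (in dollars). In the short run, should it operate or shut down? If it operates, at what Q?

Variable cost is VC = 91Q - 16Q^2 + Q^3, so AVC = VC/Q = 91 - 16Q + Q^2 and MC = dTC/dQ = 91 - 32Q + 3Q^2.
AVC hits its minimum where MC = AVC, at Q = 8, giving min AVC = 91 - 16·8 + 8^2 = $27.
Because $231 ≥ $27, revenue can cover variable cost; the firm operates.
Solving P = MC: -140 - 32Q + 3Q^2 = 0 ⇒ Q = -10/3 or 14. On the upward-sloping branch, Q* = 14.
Check: AVC at Q = 14 is $63 ≤ P, so revenue covers variable cost.
Profit = P·Q − TC = 231·14 − 1248 = $1986.

Produce at Q = 14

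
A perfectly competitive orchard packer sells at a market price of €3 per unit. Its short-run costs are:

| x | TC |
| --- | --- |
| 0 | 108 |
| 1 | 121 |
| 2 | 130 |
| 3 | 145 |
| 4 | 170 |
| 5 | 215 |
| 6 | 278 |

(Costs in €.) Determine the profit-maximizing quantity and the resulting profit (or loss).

Profit at each row (π = 3x − TC): x=0: -108; x=1: -118; x=2: -124; x=3: -136; x=4: -158; x=5: -200; x=6: -260.
Profit is highest at x = 0. Equivalently, the lowest AVC in the table is 22/2 ≈ €11 at x = 2, and P = €3 falls below it — price never covers variable cost, so the firm shuts down and loses only its fixed cost.

x = 0 (shut down); profit = -€108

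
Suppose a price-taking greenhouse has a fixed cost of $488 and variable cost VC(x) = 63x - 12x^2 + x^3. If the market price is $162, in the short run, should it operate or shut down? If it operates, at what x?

Produce at x = 11

Variable cost is VC = 63x - 12x^2 + x^3, so AVC = VC/x = 63 - 12x + x^2 and MC = dTC/dx = 63 - 24x + 3x^2.
AVC is minimized where dAVC/dx = -12 + 2x = 0, at x = 6; min AVC = 63 - 12·6 + 6^2 = $27.
Because $162 ≥ $27, revenue can cover variable cost; the firm operates.
Set P = MC: 162 = 63 - 24x + 3x^2 → -99 - 24x + 3x^2 = 0. The roots are x = -3 and x = 11; the profit-maximizing output is on the rising part of MC, so x* = 11.
Check: AVC at x = 11 is $52 ≤ P, so revenue covers variable cost.
Profit = P·x − TC = 162·11 − 1060 = $722.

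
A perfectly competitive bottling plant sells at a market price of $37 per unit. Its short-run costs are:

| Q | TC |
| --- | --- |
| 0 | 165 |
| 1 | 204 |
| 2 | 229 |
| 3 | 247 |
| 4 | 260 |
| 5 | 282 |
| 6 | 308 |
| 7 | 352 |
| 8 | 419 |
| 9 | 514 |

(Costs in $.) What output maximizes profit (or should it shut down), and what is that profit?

Compute π = P·Q − TC at each output: Q=0: -165; Q=1: -167; Q=2: -155; Q=3: -136; Q=4: -112; Q=5: -97; Q=6: -86; Q=7: -93; Q=8: -123; Q=9: -181.
Profit is maximized at Q = 6. AVC there is 143/6 = $23.83 ≤ P, so producing beats shutting down (which would give -$165).

Q = 6; profit = -$86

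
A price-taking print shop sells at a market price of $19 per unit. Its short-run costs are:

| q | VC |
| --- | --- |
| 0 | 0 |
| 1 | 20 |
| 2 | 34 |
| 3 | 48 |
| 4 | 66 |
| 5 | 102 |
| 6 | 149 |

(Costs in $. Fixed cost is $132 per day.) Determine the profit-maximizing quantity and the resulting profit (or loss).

Profit at each row (π = 19q − TC): q=0: -132; q=1: -133; q=2: -128; q=3: -123; q=4: -122; q=5: -139; q=6: -167.
Profit is maximized at q = 4. AVC there is 66/4 = $16.50 ≤ P, so producing beats shutting down (which would give -$132).

q = 4; profit = -$122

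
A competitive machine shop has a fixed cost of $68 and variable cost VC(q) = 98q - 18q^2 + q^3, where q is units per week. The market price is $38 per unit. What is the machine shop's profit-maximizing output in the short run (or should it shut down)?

From TC, MC = TC'(q) = 98 - 36q + 3q^2 and AVC = VC/q = 98 - 18q + q^2.
The AVC parabola has its vertex at q = 18/2 = 9, where AVC = 98 - 18·9 + 9^2 = $17.
Because $38 ≥ $17, revenue can cover variable cost; the firm operates.
P = MC gives 60 - 36q + 3q^2 = 0, with roots 2 and 10. Take the larger (rising MC): q* = 10.
Check: AVC at q = 10 is $18 ≤ P, so revenue covers variable cost.
Profit = P·q − TC = 38·10 − 248 = $132.

Produce at q = 10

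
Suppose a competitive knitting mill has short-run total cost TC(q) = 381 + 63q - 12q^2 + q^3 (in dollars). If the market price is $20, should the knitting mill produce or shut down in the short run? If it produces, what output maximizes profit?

Strip out fixed cost: VC = 63q - 12q^2 + q^3. Then AVC = 63 - 12q + q^2 and MC = 63 - 24q + 3q^2.
AVC hits its minimum where MC = AVC, at q = 6, giving min AVC = 63 - 12·6 + 6^2 = $27.
Since P = $20 < min AVC = $27, price fails to cover variable cost at any output.
Best response: produce nothing and absorb the $381 fixed cost.

Shut down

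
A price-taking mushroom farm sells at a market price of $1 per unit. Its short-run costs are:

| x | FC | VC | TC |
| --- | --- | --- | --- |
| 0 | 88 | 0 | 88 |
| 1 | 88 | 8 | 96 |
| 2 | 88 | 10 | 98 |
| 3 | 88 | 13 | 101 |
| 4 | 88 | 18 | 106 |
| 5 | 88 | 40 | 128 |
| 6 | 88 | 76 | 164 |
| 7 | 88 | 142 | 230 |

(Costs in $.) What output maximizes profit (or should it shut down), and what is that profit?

Profit at each row (π = 1x − TC): x=0: -88; x=1: -95; x=2: -96; x=3: -98; x=4: -102; x=5: -123; x=6: -158; x=7: -223.
Profit is highest at x = 0. Equivalently, the lowest AVC in the table is 13/3 ≈ $4.33 at x = 3, and P = $1 falls below it — price never covers variable cost, so the firm shuts down and loses only its fixed cost.

x = 0 (shut down); profit = -$88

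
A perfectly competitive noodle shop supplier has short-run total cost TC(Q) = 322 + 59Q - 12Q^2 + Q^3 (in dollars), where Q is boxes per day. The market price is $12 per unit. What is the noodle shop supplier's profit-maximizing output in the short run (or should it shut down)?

Shut down

Strip out fixed cost: VC = 59Q - 12Q^2 + Q^3. Then AVC = 59 - 12Q + Q^2 and MC = 59 - 24Q + 3Q^2.
AVC is minimized where dAVC/dQ = -12 + 2Q = 0, at Q = 6; min AVC = 59 - 12·6 + 6^2 = $23.
P = $12 lies below min AVC = $23; no output level covers variable cost.
Shutting down limits the loss to fixed cost, $322.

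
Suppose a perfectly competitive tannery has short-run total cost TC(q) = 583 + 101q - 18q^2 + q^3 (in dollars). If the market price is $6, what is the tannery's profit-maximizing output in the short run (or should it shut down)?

Strip out fixed cost: VC = 101q - 18q^2 + q^3. Then AVC = 101 - 18q + q^2 and MC = 101 - 36q + 3q^2.
AVC hits its minimum where MC = AVC, at q = 9, giving min AVC = 101 - 18·9 + 9^2 = $20.
P = $6 lies below min AVC = $20; no output level covers variable cost.
Shutting down limits the loss to fixed cost, $583.

Shut down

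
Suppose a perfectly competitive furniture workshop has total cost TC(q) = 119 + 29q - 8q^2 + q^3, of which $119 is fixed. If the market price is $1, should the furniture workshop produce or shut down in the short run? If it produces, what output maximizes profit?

Strip out fixed cost: VC = 29q - 8q^2 + q^3. Then AVC = 29 - 8q + q^2 and MC = 29 - 16q + 3q^2.
The AVC parabola has its vertex at q = 8/2 = 4, where AVC = 29 - 8·4 + 4^2 = $13.
P = $1 lies below min AVC = $13; no output level covers variable cost.
Best response: produce nothing and absorb the $119 fixed cost.

Shut down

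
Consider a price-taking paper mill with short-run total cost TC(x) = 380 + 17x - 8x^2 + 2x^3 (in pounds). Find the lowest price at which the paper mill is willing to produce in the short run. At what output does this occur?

£9 per unit, at x = 2

The firm shuts down when price falls below the minimum of average variable cost. AVC = VC/x = 17 - 8x + 2x^2.
At the minimum of AVC, MC = AVC. MC = 17 - 16x + 6x^2; setting MC = AVC gives 4x^2 - 8x = 0, so x = 2. min AVC = 9.
For P < £9 the firm produces nothing.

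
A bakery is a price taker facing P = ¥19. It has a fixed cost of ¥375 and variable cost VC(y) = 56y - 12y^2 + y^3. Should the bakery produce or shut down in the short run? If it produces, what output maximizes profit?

Strip out fixed cost: VC = 56y - 12y^2 + y^3. Then AVC = 56 - 12y + y^2 and MC = 56 - 24y + 3y^2.
The AVC parabola has its vertex at y = 12/2 = 6, where AVC = 56 - 12·6 + 6^2 = ¥20.
With P < min AVC (¥19 < ¥20), every unit sold adds to the loss.
Shutting down limits the loss to fixed cost, ¥375.

Shut down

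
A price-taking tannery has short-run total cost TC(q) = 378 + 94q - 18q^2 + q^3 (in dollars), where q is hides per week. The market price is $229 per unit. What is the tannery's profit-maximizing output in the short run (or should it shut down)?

Strip out fixed cost: VC = 94q - 18q^2 + q^3. Then AVC = 94 - 18q + q^2 and MC = 94 - 36q + 3q^2.
The AVC parabola has its vertex at q = 18/2 = 9, where AVC = 94 - 18·9 + 9^2 = $13.
Since P = $229 ≥ min AVC = $13, price covers variable cost and the firm should produce.
P = MC gives -135 - 36q + 3q^2 = 0, with roots -3 and 15. Take the larger (rising MC): q* = 15.
Check: AVC at q = 15 is $49 ≤ P, so revenue covers variable cost.
Profit = P·q − TC = 229·15 − 1113 = $2322.

Produce at q = 15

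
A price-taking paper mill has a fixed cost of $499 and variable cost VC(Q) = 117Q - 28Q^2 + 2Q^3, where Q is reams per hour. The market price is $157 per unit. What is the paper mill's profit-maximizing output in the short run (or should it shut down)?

Variable cost is VC = 117Q - 28Q^2 + 2Q^3, so AVC = VC/Q = 117 - 28Q + 2Q^2 and MC = dTC/dQ = 117 - 56Q + 6Q^2.
The AVC parabola has its vertex at Q = 28/4 = 7, where AVC = 117 - 28·7 + 2·7^2 = $19.
P = $157 exceeds min AVC = $19, so the firm stays open.
Solving P = MC: -40 - 56Q + 6Q^2 = 0 ⇒ Q = -2/3 or 10. On the upward-sloping branch, Q* = 10.
Check: AVC at Q = 10 is $37 ≤ P, so revenue covers variable cost.
Profit = P·Q − TC = 157·10 − 869 = $701.

Produce at Q = 10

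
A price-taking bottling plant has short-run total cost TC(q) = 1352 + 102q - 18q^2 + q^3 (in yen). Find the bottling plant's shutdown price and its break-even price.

Shutdown price = ¥21; break-even price = ¥141

Shutdown price = min AVC. AVC = 102 - 18q + q^2, with vertex at q = 9 and minimum ¥21.
ATC = 1352/q + 102 - 18q + q^2. Setting dATC/dq = −1352/q^2 − 18 + 2q = 0 gives q = 13 (since 2·13^3 − 18·13^2 = 1352).
min ATC = 1352/13 + 102 − 18·13 + 13^2 = ¥141. That is the break-even price.
For ¥21 ≤ P < ¥141 the firm produces at a loss; below ¥21 it shuts down.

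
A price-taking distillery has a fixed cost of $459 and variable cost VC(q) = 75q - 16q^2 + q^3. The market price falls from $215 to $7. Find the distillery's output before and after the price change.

Output falls from 14 to 0 (the firm shuts down)

AVC = 75 - 16q + q^2, minimized at q = 8 where min AVC = $11. MC = 75 - 32q + 3q^2.
At P = $215 ≥ min AVC, set P = MC on the rising branch: q = 14.
At P = $7 < min AVC = $11, price no longer covers variable cost at any output, so the firm shuts down: q = 0.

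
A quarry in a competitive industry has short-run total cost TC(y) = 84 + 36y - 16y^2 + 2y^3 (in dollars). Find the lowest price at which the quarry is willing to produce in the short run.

$4 per unit

The firm shuts down when price falls below the minimum of average variable cost. AVC = VC/y = 36 - 16y + 2y^2.
At the minimum of AVC, MC = AVC. MC = 36 - 32y + 6y^2; setting MC = AVC gives 4y^2 - 16y = 0, so y = 4. min AVC = 4.
The firm shuts down for any P below $4.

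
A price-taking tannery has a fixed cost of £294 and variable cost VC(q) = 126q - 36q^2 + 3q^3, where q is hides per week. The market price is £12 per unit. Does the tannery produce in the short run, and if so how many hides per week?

From TC, MC = TC'(q) = 126 - 72q + 9q^2 and AVC = VC/q = 126 - 36q + 3q^2.
The AVC parabola has its vertex at q = 36/6 = 6, where AVC = 126 - 36·6 + 3·6^2 = £18.
Since P = £12 < min AVC = £18, price fails to cover variable cost at any output.
Shutting down limits the loss to fixed cost, £294.

Shut down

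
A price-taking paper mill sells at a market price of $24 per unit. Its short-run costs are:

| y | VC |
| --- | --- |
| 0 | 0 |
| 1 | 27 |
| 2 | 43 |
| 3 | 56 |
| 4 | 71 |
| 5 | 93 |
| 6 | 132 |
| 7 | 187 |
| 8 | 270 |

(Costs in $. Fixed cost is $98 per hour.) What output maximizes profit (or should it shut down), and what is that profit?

Tabulate TR − TC: y=0: -98; y=1: -101; y=2: -93; y=3: -82; y=4: -73; y=5: -71; y=6: -86; y=7: -117; y=8: -176.
Profit is maximized at y = 5. AVC there is 93/5 = $18.60 ≤ P, so producing beats shutting down (which would give -$98).

y = 5; profit = -$71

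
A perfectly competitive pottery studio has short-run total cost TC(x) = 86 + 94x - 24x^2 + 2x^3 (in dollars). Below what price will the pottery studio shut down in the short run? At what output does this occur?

$22 per unit, at x = 6

The firm shuts down when price falls below the minimum of average variable cost. AVC = VC/x = 94 - 24x + 2x^2.
dAVC/dx = -24 + 4x = 0 gives x = 6. min AVC = 94 - 24·6 + 2·6^2 = 22.
The firm shuts down for any P below $22.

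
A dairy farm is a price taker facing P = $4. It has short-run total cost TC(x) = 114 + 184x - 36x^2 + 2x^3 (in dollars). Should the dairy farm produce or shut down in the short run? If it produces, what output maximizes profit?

Shut down

Strip out fixed cost: VC = 184x - 36x^2 + 2x^3. Then AVC = 184 - 36x + 2x^2 and MC = 184 - 72x + 6x^2.
The AVC parabola has its vertex at x = 36/4 = 9, where AVC = 184 - 36·9 + 2·9^2 = $22.
Since P = $4 < min AVC = $22, price fails to cover variable cost at any output.
The firm minimizes its loss by shutting down and losing only its fixed cost of $114.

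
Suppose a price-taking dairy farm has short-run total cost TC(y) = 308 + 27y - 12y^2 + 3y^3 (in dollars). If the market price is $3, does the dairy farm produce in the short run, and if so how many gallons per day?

Shut down

From TC, MC = TC'(y) = 27 - 24y + 9y^2 and AVC = VC/y = 27 - 12y + 3y^2.
AVC is minimized where dAVC/dy = -12 + 6y = 0, at y = 2; min AVC = 27 - 12·2 + 3·2^2 = $15.
With P < min AVC ($3 < $15), every unit sold adds to the loss.
The firm minimizes its loss by shutting down and losing only its fixed cost of $308.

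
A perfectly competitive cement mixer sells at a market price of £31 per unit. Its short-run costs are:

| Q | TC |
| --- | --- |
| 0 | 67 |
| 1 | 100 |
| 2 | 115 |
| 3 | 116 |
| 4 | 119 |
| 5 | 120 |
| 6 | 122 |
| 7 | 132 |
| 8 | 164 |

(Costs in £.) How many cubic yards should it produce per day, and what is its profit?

Compute π = P·Q − TC at each output: Q=0: -67; Q=1: -69; Q=2: -53; Q=3: -23; Q=4: 5; Q=5: 35; Q=6: 64; Q=7: 85; Q=8: 84.
Profit is maximized at Q = 7. AVC there is 65/7 = £9.29 ≤ P, so producing beats shutting down (which would give -£67).

Q = 7; profit = £85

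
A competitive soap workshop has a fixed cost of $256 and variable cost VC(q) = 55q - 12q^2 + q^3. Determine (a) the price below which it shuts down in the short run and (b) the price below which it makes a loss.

Shutdown price = $19; break-even price = $55

Shutdown price = min AVC. AVC = 55 - 12q + q^2, with vertex at q = 6 and minimum $19.
ATC = 256/q + 55 - 12q + q^2. Setting dATC/dq = −256/q^2 − 12 + 2q = 0 gives q = 8 (since 2·8^3 − 12·8^2 = 256).
min ATC = 256/8 + 55 − 12·8 + 8^2 = $55. That is the break-even price.
For $19 ≤ P < $55 the firm produces at a loss; below $19 it shuts down.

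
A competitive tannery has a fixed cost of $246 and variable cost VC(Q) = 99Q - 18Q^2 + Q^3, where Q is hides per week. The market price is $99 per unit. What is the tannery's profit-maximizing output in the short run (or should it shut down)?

From TC, MC = TC'(Q) = 99 - 36Q + 3Q^2 and AVC = VC/Q = 99 - 18Q + Q^2.
The AVC parabola has its vertex at Q = 18/2 = 9, where AVC = 99 - 18·9 + 9^2 = $18.
Because $99 ≥ $18, revenue can cover variable cost; the firm operates.
Set P = MC: 99 = 99 - 36Q + 3Q^2 → -36Q + 3Q^2 = 0. The roots are Q = 0 and Q = 12; the profit-maximizing output is on the rising part of MC, so Q* = 12.
Check: AVC at Q = 12 is $27 ≤ P, so revenue covers variable cost.
Profit = P·Q − TC = 99·12 − 570 = $618.

Produce at Q = 12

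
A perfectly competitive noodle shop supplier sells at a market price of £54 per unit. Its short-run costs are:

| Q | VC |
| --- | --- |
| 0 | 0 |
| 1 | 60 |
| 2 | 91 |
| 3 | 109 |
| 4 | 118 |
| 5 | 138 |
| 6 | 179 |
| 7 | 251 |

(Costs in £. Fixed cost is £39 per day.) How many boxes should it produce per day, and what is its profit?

Q = 6; profit = £106

Compute π = P·Q − TC at each output: Q=0: -39; Q=1: -45; Q=2: -22; Q=3: 14; Q=4: 59; Q=5: 93; Q=6: 106; Q=7: 88.
Profit is maximized at Q = 6. AVC there is 179/6 = £29.83 ≤ P, so producing beats shutting down (which would give -£39).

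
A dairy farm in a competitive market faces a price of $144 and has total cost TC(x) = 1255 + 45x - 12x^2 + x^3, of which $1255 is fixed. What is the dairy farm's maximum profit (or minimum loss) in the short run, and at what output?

AVC = 45 - 12x + x^2 has its minimum $9 at x = 6; price $144 clears that bar, so the firm operates.
With MC = 45 - 24x + 3x^2, P = MC on the upward-sloping part at x* = 11.
TR = 144·11 = 1584. TC = 1255 + 374 = 1629. Profit = 1584 − 1629 = -$45.
By producing, the firm covers all variable cost plus $1210 of fixed cost; shutting down would lose the full $1255.

Profit = -$45 at x = 11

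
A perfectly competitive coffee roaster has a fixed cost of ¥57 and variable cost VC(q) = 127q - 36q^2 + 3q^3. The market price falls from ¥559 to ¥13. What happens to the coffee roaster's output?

MC = 127 - 72q + 9q^2; the shutdown threshold is min AVC = ¥19 (at q = 6).
With P = ¥559 above the shutdown price, P = MC gives q = 12.
At P = ¥13 < min AVC = ¥19, price no longer covers variable cost at any output, so the firm shuts down: q = 0.

Output falls from 12 to 0 (the firm shuts down)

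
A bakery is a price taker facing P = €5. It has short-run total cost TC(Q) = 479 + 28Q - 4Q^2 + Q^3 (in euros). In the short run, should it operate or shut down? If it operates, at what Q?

Shut down

From TC, MC = TC'(Q) = 28 - 8Q + 3Q^2 and AVC = VC/Q = 28 - 4Q + Q^2.
The AVC parabola has its vertex at Q = 4/2 = 2, where AVC = 28 - 4·2 + 2^2 = €24.
Since P = €5 < min AVC = €24, price fails to cover variable cost at any output.
The firm minimizes its loss by shutting down and losing only its fixed cost of €479.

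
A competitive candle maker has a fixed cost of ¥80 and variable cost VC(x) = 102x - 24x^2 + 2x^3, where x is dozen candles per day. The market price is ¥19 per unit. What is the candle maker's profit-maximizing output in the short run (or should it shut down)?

Variable cost is VC = 102x - 24x^2 + 2x^3, so AVC = VC/x = 102 - 24x + 2x^2 and MC = dTC/dx = 102 - 48x + 6x^2.
AVC is minimized where dAVC/dx = -24 + 4x = 0, at x = 6; min AVC = 102 - 24·6 + 2·6^2 = ¥30.
Since P = ¥19 < min AVC = ¥30, price fails to cover variable cost at any output.
Shutting down limits the loss to fixed cost, ¥80.

Shut down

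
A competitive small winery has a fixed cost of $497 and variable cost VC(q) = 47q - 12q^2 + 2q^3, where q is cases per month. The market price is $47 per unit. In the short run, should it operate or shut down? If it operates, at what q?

Strip out fixed cost: VC = 47q - 12q^2 + 2q^3. Then AVC = 47 - 12q + 2q^2 and MC = 47 - 24q + 6q^2.
AVC is minimized where dAVC/dq = -12 + 4q = 0, at q = 3; min AVC = 47 - 12·3 + 2·3^2 = $29.
P = $47 exceeds min AVC = $29, so the firm stays open.
P = MC gives -24q + 6q^2 = 0, with roots 0 and 4. Take the larger (rising MC): q* = 4.
Check: AVC at q = 4 is $31 ≤ P, so revenue covers variable cost.
Profit = P·q − TC = 47·4 − 621 = -$433, a loss, but smaller than the $497 fixed cost the firm would lose by shutting down.

Produce at q = 4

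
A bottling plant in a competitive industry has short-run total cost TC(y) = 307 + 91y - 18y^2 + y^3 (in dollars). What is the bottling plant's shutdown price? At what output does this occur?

The shutdown price is the minimum of AVC. VC = 91y - 18y^2 + y^3, so AVC = 91 - 18y + y^2.
At the minimum of AVC, MC = AVC. MC = 91 - 36y + 3y^2; setting MC = AVC gives 2y^2 - 18y = 0, so y = 9. min AVC = 10.
The firm shuts down for any P below $10.

$10 per unit, at y = 9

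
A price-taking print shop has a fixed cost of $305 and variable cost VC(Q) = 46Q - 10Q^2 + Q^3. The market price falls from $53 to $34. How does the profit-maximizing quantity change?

Output falls from 7 to 6

AVC = 46 - 10Q + Q^2, minimized at Q = 5 where min AVC = $21. MC = 46 - 20Q + 3Q^2.
At P = $53 ≥ min AVC, set P = MC on the rising branch: Q = 7.
At P = $34 ≥ min AVC, set P = MC: Q = 6. The firm stays open but cuts output.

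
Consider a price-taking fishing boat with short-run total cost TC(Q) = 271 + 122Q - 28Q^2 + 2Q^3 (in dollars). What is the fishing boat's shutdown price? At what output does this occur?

$24 per unit, at Q = 7

The shutdown price is the minimum of AVC. VC = 122Q - 28Q^2 + 2Q^3, so AVC = 122 - 28Q + 2Q^2.
At the minimum of AVC, MC = AVC. MC = 122 - 56Q + 6Q^2; setting MC = AVC gives 4Q^2 - 28Q = 0, so Q = 7. min AVC = 24.
The firm shuts down for any P below $24.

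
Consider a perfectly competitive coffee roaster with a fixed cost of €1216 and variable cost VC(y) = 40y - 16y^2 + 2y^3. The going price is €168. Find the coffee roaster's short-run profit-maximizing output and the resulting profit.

AVC = 40 - 16y + 2y^2; min AVC = €8 at y = 4. Since P = €168 ≥ min AVC, the firm produces.
MC = 40 - 32y + 6y^2. Setting P = MC and taking the root on the rising branch gives y* = 8.
TR = 168·8 = 1344. TC = 1216 + 320 = 1536. Profit = 1344 − 1536 = -€192.
Shutting down would mean losing the fixed cost of €1216, so operating at a loss of €192 is better by €1024.

Profit = -€192 at y = 8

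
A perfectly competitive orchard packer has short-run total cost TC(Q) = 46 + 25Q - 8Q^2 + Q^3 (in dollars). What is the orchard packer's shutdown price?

Short-run supply begins at min AVC. From VC = 25Q - 8Q^2 + Q^3, AVC = 25 - 8Q + Q^2.
dAVC/dQ = -8 + 2Q = 0 gives Q = 4. min AVC = 25 - 8·4 + 4^2 = 9.
So the shutdown price is $9.

$9 per unit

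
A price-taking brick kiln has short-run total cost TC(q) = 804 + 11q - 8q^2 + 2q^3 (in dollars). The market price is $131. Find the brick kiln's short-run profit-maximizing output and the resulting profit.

AVC = 11 - 8q + 2q^2; min AVC = $3 at q = 2. Since P = $131 ≥ min AVC, the firm produces.
MC = 11 - 16q + 6q^2. Setting P = MC and taking the root on the rising branch gives q* = 6.
TR = 131·6 = 786. TC = 804 + 210 = 1014. Profit = 786 − 1014 = -$228.
Shutting down would mean losing the fixed cost of $804, so operating at a loss of $228 is better by $576.

Profit = -$228 at q = 6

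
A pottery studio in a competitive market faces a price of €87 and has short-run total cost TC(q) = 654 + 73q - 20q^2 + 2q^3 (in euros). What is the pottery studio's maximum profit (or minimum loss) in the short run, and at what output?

AVC = 73 - 20q + 2q^2; min AVC = €23 at q = 5. Since P = €87 ≥ min AVC, the firm produces.
With MC = 73 - 40q + 6q^2, P = MC on the upward-sloping part at q* = 7.
TR = 87·7 = 609. TC = 654 + 217 = 871. Profit = 609 − 871 = -€262.
That loss of €262 beats the €654 the firm would lose by shutting down; producing recovers €392 of fixed cost.

Profit = -€262 at q = 7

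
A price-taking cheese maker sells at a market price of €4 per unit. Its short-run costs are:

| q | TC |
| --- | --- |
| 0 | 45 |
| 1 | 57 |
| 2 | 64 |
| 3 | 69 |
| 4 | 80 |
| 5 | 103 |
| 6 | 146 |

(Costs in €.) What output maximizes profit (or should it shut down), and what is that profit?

Compute π = P·q − TC at each output: q=0: -45; q=1: -53; q=2: -56; q=3: -57; q=4: -64; q=5: -83; q=6: -122.
Profit is highest at q = 0. Equivalently, the lowest AVC in the table is 24/3 ≈ €8 at q = 3, and P = €4 falls below it — price never covers variable cost, so the firm shuts down and loses only its fixed cost.

q = 0 (shut down); profit = -€45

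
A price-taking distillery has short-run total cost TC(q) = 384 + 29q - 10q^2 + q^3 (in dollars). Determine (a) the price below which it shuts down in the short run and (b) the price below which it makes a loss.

AVC = 29 - 10q + q^2; minimized at q = 5, giving min AVC = $4. That is the shutdown price.
ATC = 384/q + 29 - 10q + q^2. Setting dATC/dq = −384/q^2 − 10 + 2q = 0 gives q = 8 (since 2·8^3 − 10·8^2 = 384).
min ATC = 384/8 + 29 − 10·8 + 8^2 = $61. That is the break-even price.
Between these two prices the firm operates at a loss; above $61 it earns a profit.

Shutdown price = $4; break-even price = $61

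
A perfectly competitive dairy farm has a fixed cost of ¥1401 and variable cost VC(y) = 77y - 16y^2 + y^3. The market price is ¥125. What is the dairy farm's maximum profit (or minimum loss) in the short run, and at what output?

AVC = 77 - 16y + y^2 has its minimum ¥13 at y = 8; price ¥125 clears that bar, so the firm operates.
MC = 77 - 32y + 3y^2. Setting P = MC and taking the root on the rising branch gives y* = 12.
TR = 125·12 = 1500. TC = 1401 + 348 = 1749. Profit = 1500 − 1749 = -¥249.
That loss of ¥249 beats the ¥1401 the firm would lose by shutting down; producing recovers ¥1152 of fixed cost.

Profit = -¥249 at y = 12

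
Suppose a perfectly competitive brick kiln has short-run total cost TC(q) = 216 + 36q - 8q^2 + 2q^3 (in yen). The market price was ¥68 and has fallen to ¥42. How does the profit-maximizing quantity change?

Output falls from 4 to 3

MC = 36 - 16q + 6q^2; the shutdown threshold is min AVC = ¥28 (at q = 2).
At P = ¥68 ≥ min AVC, set P = MC on the rising branch: q = 4.
At P = ¥42 ≥ min AVC, set P = MC: q = 3. The firm stays open but cuts output.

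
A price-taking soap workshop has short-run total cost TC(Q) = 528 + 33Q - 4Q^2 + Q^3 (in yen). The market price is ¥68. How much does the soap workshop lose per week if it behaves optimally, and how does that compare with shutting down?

Profit = -¥378 at Q = 5

AVC = 33 - 4Q + Q^2 has its minimum ¥29 at Q = 2; price ¥68 clears that bar, so the firm operates.
With MC = 33 - 8Q + 3Q^2, P = MC on the upward-sloping part at Q* = 5.
TR = 68·5 = 340. TC = 528 + 190 = 718. Profit = 340 − 718 = -¥378.
Shutting down would mean losing the fixed cost of ¥528, so operating at a loss of ¥378 is better by ¥150.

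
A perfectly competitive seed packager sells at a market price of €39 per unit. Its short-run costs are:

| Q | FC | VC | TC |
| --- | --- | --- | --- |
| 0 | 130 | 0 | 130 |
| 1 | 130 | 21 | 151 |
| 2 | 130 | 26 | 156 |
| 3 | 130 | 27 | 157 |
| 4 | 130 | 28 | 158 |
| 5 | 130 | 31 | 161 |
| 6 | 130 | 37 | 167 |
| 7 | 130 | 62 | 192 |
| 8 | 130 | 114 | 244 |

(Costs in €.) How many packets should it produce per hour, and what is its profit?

Q = 7; profit = €81

Tabulate TR − TC: Q=0: -130; Q=1: -112; Q=2: -78; Q=3: -40; Q=4: -2; Q=5: 34; Q=6: 67; Q=7: 81; Q=8: 68.
Profit is maximized at Q = 7. AVC there is 62/7 = €8.86 ≤ P, so producing beats shutting down (which would give -€130).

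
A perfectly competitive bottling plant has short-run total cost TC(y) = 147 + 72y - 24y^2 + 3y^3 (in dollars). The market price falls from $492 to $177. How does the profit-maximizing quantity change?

Output falls from 10 to 7

AVC = 72 - 24y + 3y^2, minimized at y = 4 where min AVC = $24. MC = 72 - 48y + 9y^2.
At P = $492 ≥ min AVC, set P = MC on the rising branch: y = 10.
At P = $177 ≥ min AVC, set P = MC: y = 7. The firm stays open but cuts output.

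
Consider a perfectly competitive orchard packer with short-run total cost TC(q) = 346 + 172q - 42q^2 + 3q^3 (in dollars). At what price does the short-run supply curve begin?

The firm shuts down when price falls below the minimum of average variable cost. AVC = VC/q = 172 - 42q + 3q^2.
At the minimum of AVC, MC = AVC. MC = 172 - 84q + 9q^2; setting MC = AVC gives 6q^2 - 42q = 0, so q = 7. min AVC = 25.
So the shutdown price is $25.

$25 per unit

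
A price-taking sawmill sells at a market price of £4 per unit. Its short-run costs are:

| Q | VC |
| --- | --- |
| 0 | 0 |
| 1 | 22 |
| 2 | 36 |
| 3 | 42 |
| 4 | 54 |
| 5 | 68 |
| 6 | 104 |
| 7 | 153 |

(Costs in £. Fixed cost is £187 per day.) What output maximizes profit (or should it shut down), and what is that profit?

Q = 0 (shut down); profit = -£187

Profit at each row (π = 4Q − TC): Q=0: -187; Q=1: -205; Q=2: -215; Q=3: -217; Q=4: -225; Q=5: -235; Q=6: -267; Q=7: -312.
Profit is highest at Q = 0. Equivalently, the lowest AVC in the table is 54/4 ≈ £13.50 at Q = 4, and P = £4 falls below it — price never covers variable cost, so the firm shuts down and loses only its fixed cost.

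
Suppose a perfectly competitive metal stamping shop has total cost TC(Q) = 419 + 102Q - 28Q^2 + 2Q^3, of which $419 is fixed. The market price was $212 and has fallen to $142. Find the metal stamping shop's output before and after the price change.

MC = 102 - 56Q + 6Q^2; the shutdown threshold is min AVC = $4 (at Q = 7).
At P = $212 ≥ min AVC, set P = MC on the rising branch: Q = 11.
At P = $142 ≥ min AVC, set P = MC: Q = 10. The firm stays open but cuts output.

Output falls from 11 to 10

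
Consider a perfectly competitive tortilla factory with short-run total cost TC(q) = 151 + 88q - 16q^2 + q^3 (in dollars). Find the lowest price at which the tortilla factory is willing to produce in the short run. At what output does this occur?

The shutdown price is the minimum of AVC. VC = 88q - 16q^2 + q^3, so AVC = 88 - 16q + q^2.
At the minimum of AVC, MC = AVC. MC = 88 - 32q + 3q^2; setting MC = AVC gives 2q^2 - 16q = 0, so q = 8. min AVC = 24.
For P < $24 the firm produces nothing.

$24 per unit, at q = 8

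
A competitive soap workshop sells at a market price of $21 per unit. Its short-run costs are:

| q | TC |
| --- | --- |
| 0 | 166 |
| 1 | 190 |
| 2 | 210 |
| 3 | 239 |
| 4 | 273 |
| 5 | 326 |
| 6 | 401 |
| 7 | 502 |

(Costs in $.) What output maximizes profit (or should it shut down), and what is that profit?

Tabulate TR − TC: q=0: -166; q=1: -169; q=2: -168; q=3: -176; q=4: -189; q=5: -221; q=6: -275; q=7: -355.
Profit is highest at q = 0. Equivalently, the lowest AVC in the table is 44/2 ≈ $22 at q = 2, and P = $21 falls below it — price never covers variable cost, so the firm shuts down and loses only its fixed cost.

q = 0 (shut down); profit = -$166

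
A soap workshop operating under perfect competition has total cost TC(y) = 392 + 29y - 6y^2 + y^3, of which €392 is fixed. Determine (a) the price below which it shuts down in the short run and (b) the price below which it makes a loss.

Shutdown price = €20; break-even price = €92

Shutdown price = min AVC. AVC = 29 - 6y + y^2, with vertex at y = 3 and minimum €20.
ATC = 392/y + 29 - 6y + y^2. Setting dATC/dy = −392/y^2 − 6 + 2y = 0 gives y = 7 (since 2·7^3 − 6·7^2 = 392).
min ATC = 392/7 + 29 − 6·7 + 7^2 = €92. That is the break-even price.
Between these two prices the firm operates at a loss; above €92 it earns a profit.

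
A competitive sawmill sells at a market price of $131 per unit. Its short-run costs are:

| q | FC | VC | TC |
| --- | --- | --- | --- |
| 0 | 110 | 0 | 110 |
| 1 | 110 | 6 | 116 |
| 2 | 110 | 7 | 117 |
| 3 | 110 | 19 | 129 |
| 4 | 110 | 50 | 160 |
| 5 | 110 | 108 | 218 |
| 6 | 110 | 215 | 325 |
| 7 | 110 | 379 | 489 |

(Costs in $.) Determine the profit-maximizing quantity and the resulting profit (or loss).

q = 6; profit = $461

Compute π = P·q − TC at each output: q=0: -110; q=1: 15; q=2: 145; q=3: 264; q=4: 364; q=5: 437; q=6: 461; q=7: 428.
Profit is maximized at q = 6. AVC there is 215/6 = $35.83 ≤ P, so producing beats shutting down (which would give -$110).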